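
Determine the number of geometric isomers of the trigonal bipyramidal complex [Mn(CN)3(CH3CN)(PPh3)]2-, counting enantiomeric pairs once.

4

A trigonal bipyramid has two axial and three equatorial sites, which are chemically inequivalent.
There are 4 geometric isomers: CH3CN axial, PPh3 equatorial; CH3CN axial, PPh3 axial; CH3CN equatorial, PPh3 equatorial; CH3CN equatorial, PPh3 axial.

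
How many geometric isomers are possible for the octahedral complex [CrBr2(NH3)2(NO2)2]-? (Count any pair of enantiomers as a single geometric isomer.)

5

There are 5 geometric isomers: Br trans, NH3 trans, NO2 trans; Br trans, NH3 cis, NO2 cis; Br cis, NH3 cis, NO2 trans; Br cis, NH3 cis, NO2 cis (chiral); Br cis, NH3 trans, NO2 cis.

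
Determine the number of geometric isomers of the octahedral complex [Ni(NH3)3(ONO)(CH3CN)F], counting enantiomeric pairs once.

An octahedron has six vertices in three trans pairs; every non-trans pair is cis.
There are 4 geometric isomers: NH3 mer (3 arrangements); NH3 fac (chiral).

4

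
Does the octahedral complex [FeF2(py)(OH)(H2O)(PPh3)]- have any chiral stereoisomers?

yes

An octahedron has six vertices in three trans pairs; every non-trans pair is cis.
Placing the ligands in turn and identifying arrangements related by rotation or reflection leaves 9 distinct geometric isomers.
Of these, 6 lack any improper symmetry element and so occur as enantiomeric pairs, giving 9 + 6 = 15 stereoisomers in total.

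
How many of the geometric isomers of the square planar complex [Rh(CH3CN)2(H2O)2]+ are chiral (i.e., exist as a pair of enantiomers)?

0

A square has two trans pairs of vertices; adjacent vertices are cis.
There are 2 geometric isomers: CH3CN cis; CH3CN trans.
Each arrangement has an internal mirror plane or centre of symmetry, so none is chiral.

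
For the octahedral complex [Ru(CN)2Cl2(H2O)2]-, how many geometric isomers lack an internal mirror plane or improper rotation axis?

1

The distinct arrangements are (5 in all): CN trans, Cl trans, H2O trans; CN trans, Cl cis, H2O cis; CN cis, Cl cis, H2O trans; CN cis, Cl cis, H2O cis (chiral); CN cis, Cl trans, H2O cis.
One of these lacks any improper symmetry element and so occurs as an enantiomeric pair, giving 5 + 1 = 6 stereoisomers in total.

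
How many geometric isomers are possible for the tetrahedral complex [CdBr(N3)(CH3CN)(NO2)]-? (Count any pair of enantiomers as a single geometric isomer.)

In a tetrahedral complex all four positions are equivalent and every pair of ligands is adjacent — there is no cis/trans distinction.
Only one geometric arrangement is possible; it has no improper symmetry element, so it exists as a pair of enantiomers (2 stereoisomers).

1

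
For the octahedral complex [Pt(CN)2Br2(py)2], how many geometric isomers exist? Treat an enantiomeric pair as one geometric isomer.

5

An octahedron has six vertices in three trans pairs; every non-trans pair is cis.
Working through the distinct placements yields 5 geometric isomers: CN trans, Br trans, py trans; CN cis, Br trans, py cis; CN cis, Br cis, py trans; CN cis, Br cis, py cis (chiral); CN trans, Br cis, py cis.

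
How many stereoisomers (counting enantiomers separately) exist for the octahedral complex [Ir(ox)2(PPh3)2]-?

3

An octahedron has six vertices in three trans pairs; every non-trans pair is cis.
Each ox is bidentate and must span two cis positions.
The distinct arrangements are (2 in all): PPh3 trans; PPh3 cis (chiral).
One of these lacks any improper symmetry element and so occurs as an enantiomeric pair, giving 2 + 1 = 3 stereoisomers in total.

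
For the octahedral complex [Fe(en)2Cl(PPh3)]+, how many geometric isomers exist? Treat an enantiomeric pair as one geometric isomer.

2

An octahedron has six vertices in three trans pairs; every non-trans pair is cis.
Each en is bidentate and must span two cis positions.
The distinct arrangements are (2 in all): Cl and PPh3 mutually trans; Cl and PPh3 mutually cis (chiral).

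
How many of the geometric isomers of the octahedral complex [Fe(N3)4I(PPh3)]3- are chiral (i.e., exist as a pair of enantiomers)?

An octahedron has six vertices in three trans pairs; every non-trans pair is cis.
The distinct arrangements are (2 in all): I and PPh3 mutually cis; I and PPh3 mutually trans.
Each arrangement has an internal mirror plane or centre of symmetry, so none is chiral.

0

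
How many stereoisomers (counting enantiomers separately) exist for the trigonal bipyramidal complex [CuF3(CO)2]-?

Working through the distinct placements yields 3 geometric isomers: CO both axial; CO one axial, one equatorial; CO both equatorial.
Each arrangement has an internal mirror plane or centre of symmetry, so none is chiral.

3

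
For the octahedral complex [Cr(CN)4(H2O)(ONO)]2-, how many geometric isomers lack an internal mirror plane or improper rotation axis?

The distinct arrangements are (2 in all): H2O and ONO mutually trans; H2O and ONO mutually cis.
Each arrangement has an internal mirror plane or centre of symmetry, so none is chiral.

0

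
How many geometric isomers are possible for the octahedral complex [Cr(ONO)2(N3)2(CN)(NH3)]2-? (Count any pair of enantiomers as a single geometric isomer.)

6

In an octahedral complex each vertex has one trans partner and four cis neighbours.
Systematic placement gives 6 geometric isomers: ONO trans, N3 cis; ONO cis, N3 cis (3 arrangements, 2 chiral); ONO trans, N3 trans; ONO cis, N3 trans.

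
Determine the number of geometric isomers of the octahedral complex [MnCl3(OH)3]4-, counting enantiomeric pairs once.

In an octahedral complex each vertex has one trans partner and four cis neighbours.
There are 2 geometric isomers: Cl mer; Cl fac.

2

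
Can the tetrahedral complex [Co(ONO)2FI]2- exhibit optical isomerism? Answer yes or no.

In a tetrahedral complex all four positions are equivalent and every pair of ligands is adjacent — there is no cis/trans distinction.
Only one geometric arrangement is possible.

no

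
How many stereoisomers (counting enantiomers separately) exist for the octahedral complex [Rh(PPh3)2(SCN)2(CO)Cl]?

The six octahedral sites form three mutually perpendicular trans pairs.
Systematic placement gives 6 geometric isomers: PPh3 trans, SCN trans; PPh3 cis, SCN cis (3 arrangements, 2 chiral); PPh3 cis, SCN trans; PPh3 trans, SCN cis.
Of these, 2 lack any improper symmetry element and so occur as enantiomeric pairs, giving 6 + 2 = 8 stereoisomers in total.

8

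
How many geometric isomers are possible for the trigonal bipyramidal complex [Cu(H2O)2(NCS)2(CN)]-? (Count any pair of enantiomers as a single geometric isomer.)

5

In a trigonal bipyramid the two axial positions differ from the three equatorial ones.
Placing the ligands in turn and identifying arrangements related by rotation or reflection leaves 5 distinct geometric isomers.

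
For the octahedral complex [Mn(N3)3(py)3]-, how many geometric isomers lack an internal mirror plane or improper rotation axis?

An octahedron has six vertices in three trans pairs; every non-trans pair is cis.
Systematic placement gives 2 geometric isomers: N3 mer; N3 fac.
Each arrangement has an internal mirror plane or centre of symmetry, so none is chiral.

0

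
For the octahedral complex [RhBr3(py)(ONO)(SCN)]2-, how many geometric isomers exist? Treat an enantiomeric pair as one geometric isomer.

In an octahedral complex each vertex has one trans partner and four cis neighbours.
Systematic placement gives 4 geometric isomers: Br mer (3 arrangements); Br fac (chiral).

4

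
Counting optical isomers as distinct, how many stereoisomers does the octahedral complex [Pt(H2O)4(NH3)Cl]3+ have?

An octahedron has six vertices in three trans pairs; every non-trans pair is cis.
Systematic placement gives 2 geometric isomers: NH3 and Cl mutually cis; NH3 and Cl mutually trans.
Each arrangement has an internal mirror plane or centre of symmetry, so none is chiral.

2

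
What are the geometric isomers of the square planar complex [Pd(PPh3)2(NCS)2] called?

cis and trans

A square has two trans pairs of vertices; adjacent vertices are cis.
There are 2 geometric isomers: PPh3 cis; PPh3 trans.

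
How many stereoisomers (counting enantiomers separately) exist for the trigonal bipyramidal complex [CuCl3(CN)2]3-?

In a trigonal bipyramid the two axial positions differ from the three equatorial ones.
There are 3 geometric isomers: CN both axial; CN one axial, one equatorial; CN both equatorial.
Each arrangement has an internal mirror plane or centre of symmetry, so none is chiral.

3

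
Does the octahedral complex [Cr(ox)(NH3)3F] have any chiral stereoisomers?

no

An octahedron has six vertices in three trans pairs; every non-trans pair is cis.
Each ox is bidentate and must span two cis positions.
Systematic placement gives 2 geometric isomers: NH3 fac; NH3 mer.
Each arrangement has an internal mirror plane or centre of symmetry, so none is chiral.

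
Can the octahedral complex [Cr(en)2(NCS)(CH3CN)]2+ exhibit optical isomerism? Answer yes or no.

In an octahedral complex each vertex has one trans partner and four cis neighbours.
Each en is bidentate and must span two cis positions.
There are 2 geometric isomers: NCS and CH3CN mutually trans; NCS and CH3CN mutually cis (chiral).
One of these lacks any improper symmetry element and so occurs as an enantiomeric pair, giving 2 + 1 = 3 stereoisomers in total.

yes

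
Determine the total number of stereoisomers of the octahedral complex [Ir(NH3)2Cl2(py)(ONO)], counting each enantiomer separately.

8

The six octahedral sites form three mutually perpendicular trans pairs.
There are 6 geometric isomers: NH3 trans, Cl trans; NH3 cis, Cl trans; NH3 cis, Cl cis (3 arrangements, 2 chiral); NH3 trans, Cl cis.
Of these, 2 lack any improper symmetry element and so occur as enantiomeric pairs, giving 6 + 2 = 8 stereoisomers in total.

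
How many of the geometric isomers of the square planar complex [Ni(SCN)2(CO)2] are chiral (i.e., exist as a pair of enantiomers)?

0

The distinct arrangements are (2 in all): SCN cis; SCN trans.
Each arrangement has an internal mirror plane or centre of symmetry, so none is chiral.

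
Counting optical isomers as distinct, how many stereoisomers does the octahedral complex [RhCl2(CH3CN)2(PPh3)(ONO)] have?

The distinct arrangements are (6 in all): Cl trans, CH3CN trans; Cl cis, CH3CN trans; Cl cis, CH3CN cis (3 arrangements, 2 chiral); Cl trans, CH3CN cis.
Of these, 2 lack any improper symmetry element and so occur as enantiomeric pairs, giving 6 + 2 = 8 stereoisomers in total.

8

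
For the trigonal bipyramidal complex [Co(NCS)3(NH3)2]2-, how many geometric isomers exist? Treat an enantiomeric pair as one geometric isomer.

Working through the distinct placements yields 3 geometric isomers: NH3 both equatorial; NH3 one axial, one equatorial; NH3 both axial.

3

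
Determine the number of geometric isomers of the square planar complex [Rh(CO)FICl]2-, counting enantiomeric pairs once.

In a square planar complex each vertex has one trans partner and two cis neighbours.
The distinct arrangements are (3 in all): (CO/F trans, Cl/I trans); (CO/I trans, Cl/F trans); (CO/Cl trans, F/I trans).

3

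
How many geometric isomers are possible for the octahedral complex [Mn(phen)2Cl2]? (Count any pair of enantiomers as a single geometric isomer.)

2

An octahedron has six vertices in three trans pairs; every non-trans pair is cis.
Each phen is bidentate and must span two cis positions.
The distinct arrangements are (2 in all): Cl trans; Cl cis (chiral).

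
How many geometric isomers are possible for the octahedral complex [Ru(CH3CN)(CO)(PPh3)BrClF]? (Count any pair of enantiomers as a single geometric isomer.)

15

In an octahedral complex each vertex has one trans partner and four cis neighbours.
Placing the ligands in turn and identifying arrangements related by rotation or reflection leaves 15 distinct geometric isomers.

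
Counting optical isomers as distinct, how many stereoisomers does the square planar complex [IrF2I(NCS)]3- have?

2

In a square planar complex each vertex has one trans partner and two cis neighbours.
There are 2 geometric isomers: F cis; F trans.
Each arrangement has an internal mirror plane or centre of symmetry, so none is chiral.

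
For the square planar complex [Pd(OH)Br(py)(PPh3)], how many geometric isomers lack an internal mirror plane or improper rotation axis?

A square has two trans pairs of vertices; adjacent vertices are cis.
The distinct arrangements are (3 in all): (Br/PPh3 trans, OH/py trans); (Br/py trans, OH/PPh3 trans); (Br/OH trans, PPh3/py trans).
Each arrangement has an internal mirror plane or centre of symmetry, so none is chiral.

0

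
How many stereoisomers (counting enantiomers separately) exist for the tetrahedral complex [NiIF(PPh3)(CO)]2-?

In a tetrahedral complex all four positions are equivalent and every pair of ligands is adjacent — there is no cis/trans distinction.
Only one geometric arrangement is possible; it has no improper symmetry element, so it exists as a pair of enantiomers (2 stereoisomers).

2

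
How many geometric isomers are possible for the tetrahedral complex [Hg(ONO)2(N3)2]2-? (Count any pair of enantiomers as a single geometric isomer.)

In a tetrahedral complex all four positions are equivalent and every pair of ligands is adjacent — there is no cis/trans distinction.
Only one geometric arrangement is possible.

1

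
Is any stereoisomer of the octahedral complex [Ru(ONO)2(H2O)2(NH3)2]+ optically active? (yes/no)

The six octahedral sites form three mutually perpendicular trans pairs.
Working through the distinct placements yields 5 geometric isomers: ONO trans, H2O trans, NH3 trans; ONO cis, H2O trans, NH3 cis; ONO trans, H2O cis, NH3 cis; ONO cis, H2O cis, NH3 cis (chiral); ONO cis, H2O cis, NH3 trans.
One of these lacks any improper symmetry element and so occurs as an enantiomeric pair, giving 5 + 1 = 6 stereoisomers in total.

yes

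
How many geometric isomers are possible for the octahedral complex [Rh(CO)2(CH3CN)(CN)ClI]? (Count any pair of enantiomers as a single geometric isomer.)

9

Systematic enumeration (placing each ligand type in turn and discarding arrangements equivalent by rotation or reflection) gives 9 geometric isomers.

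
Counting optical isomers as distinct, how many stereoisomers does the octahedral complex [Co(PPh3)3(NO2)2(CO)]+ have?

The six octahedral sites form three mutually perpendicular trans pairs.
The distinct arrangements are (3 in all): PPh3 mer, NO2 cis; PPh3 mer, NO2 trans; PPh3 fac, NO2 cis.
Each arrangement has an internal mirror plane or centre of symmetry, so none is chiral.

3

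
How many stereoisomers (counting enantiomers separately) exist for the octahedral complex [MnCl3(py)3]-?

In an octahedral complex each vertex has one trans partner and four cis neighbours.
Systematic placement gives 2 geometric isomers: Cl mer; Cl fac.
Each arrangement has an internal mirror plane or centre of symmetry, so none is chiral.

2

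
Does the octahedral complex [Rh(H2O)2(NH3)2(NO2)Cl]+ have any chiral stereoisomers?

yes

In an octahedral complex each vertex has one trans partner and four cis neighbours.
Working through the distinct placements yields 6 geometric isomers: H2O cis, NH3 cis (3 arrangements, 2 chiral); H2O cis, NH3 trans; H2O trans, NH3 cis; H2O trans, NH3 trans.
Of these, 2 lack any improper symmetry element and so occur as enantiomeric pairs, giving 6 + 2 = 8 stereoisomers in total.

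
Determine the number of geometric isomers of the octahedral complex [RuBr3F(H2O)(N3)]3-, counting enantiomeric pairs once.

An octahedron has six vertices in three trans pairs; every non-trans pair is cis.
There are 4 geometric isomers: Br mer (3 arrangements); Br fac (chiral).

4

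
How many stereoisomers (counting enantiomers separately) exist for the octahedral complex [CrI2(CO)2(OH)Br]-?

8

An octahedron has six vertices in three trans pairs; every non-trans pair is cis.
Working through the distinct placements yields 6 geometric isomers: I cis, CO cis (3 arrangements, 2 chiral); I trans, CO cis; I cis, CO trans; I trans, CO trans.
Of these, 2 lack any improper symmetry element and so occur as enantiomeric pairs, giving 6 + 2 = 8 stereoisomers in total.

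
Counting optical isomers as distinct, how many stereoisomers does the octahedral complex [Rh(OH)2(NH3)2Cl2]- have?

6

The distinct arrangements are (5 in all): OH trans, NH3 trans, Cl trans; OH cis, NH3 cis, Cl trans; OH trans, NH3 cis, Cl cis; OH cis, NH3 cis, Cl cis (chiral); OH cis, NH3 trans, Cl cis.
One of these lacks any improper symmetry element and so occurs as an enantiomeric pair, giving 5 + 1 = 6 stereoisomers in total.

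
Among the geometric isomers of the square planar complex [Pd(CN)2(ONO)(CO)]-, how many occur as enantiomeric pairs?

0

A square has two trans pairs of vertices; adjacent vertices are cis.
Working through the distinct placements yields 2 geometric isomers: CN cis; CN trans.
Each arrangement has an internal mirror plane or centre of symmetry, so none is chiral.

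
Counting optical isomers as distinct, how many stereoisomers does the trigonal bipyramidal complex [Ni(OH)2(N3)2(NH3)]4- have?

6

Systematic enumeration (placing each ligand type in turn and discarding arrangements equivalent by rotation or reflection) gives 5 geometric isomers.
One of these lacks any improper symmetry element and so occurs as an enantiomeric pair, giving 5 + 1 = 6 stereoisomers in total.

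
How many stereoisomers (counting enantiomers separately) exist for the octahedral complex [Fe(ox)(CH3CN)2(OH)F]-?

6

An octahedron has six vertices in three trans pairs; every non-trans pair is cis.
Each ox is bidentate and must span two cis positions.
Working through the distinct placements yields 4 geometric isomers: CH3CN trans; CH3CN cis (3 arrangements, 2 chiral).
Of these, 2 lack any improper symmetry element and so occur as enantiomeric pairs, giving 4 + 2 = 6 stereoisomers in total.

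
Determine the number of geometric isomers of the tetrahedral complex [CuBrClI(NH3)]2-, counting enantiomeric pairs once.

All four vertices of a tetrahedron are equivalent and mutually adjacent, so cis/trans isomerism cannot arise.
Only one geometric arrangement is possible; it has no improper symmetry element, so it exists as a pair of enantiomers (2 stereoisomers).

1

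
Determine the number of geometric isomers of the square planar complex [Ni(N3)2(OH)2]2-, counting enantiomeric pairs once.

2

A square has two trans pairs of vertices; adjacent vertices are cis.
The distinct arrangements are (2 in all): N3 cis; N3 trans.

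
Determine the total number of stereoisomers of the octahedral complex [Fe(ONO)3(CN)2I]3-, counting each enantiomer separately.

An octahedron has six vertices in three trans pairs; every non-trans pair is cis.
The distinct arrangements are (3 in all): ONO mer, CN trans; ONO mer, CN cis; ONO fac, CN cis.
Each arrangement has an internal mirror plane or centre of symmetry, so none is chiral.

3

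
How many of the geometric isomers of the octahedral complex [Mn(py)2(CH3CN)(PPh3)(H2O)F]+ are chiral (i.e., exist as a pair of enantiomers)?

The six octahedral sites form three mutually perpendicular trans pairs.
Systematic enumeration (placing each ligand type in turn and discarding arrangements equivalent by rotation or reflection) gives 9 geometric isomers.
Of these, 6 lack any improper symmetry element and so occur as enantiomeric pairs, giving 9 + 6 = 15 stereoisomers in total.

6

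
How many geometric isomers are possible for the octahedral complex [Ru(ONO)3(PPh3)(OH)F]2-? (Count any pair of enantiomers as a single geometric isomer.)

In an octahedral complex each vertex has one trans partner and four cis neighbours.
There are 4 geometric isomers: ONO mer (3 arrangements); ONO fac (chiral).

4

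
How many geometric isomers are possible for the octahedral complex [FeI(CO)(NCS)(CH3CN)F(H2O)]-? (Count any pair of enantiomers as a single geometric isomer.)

Placing the ligands in turn and identifying arrangements related by rotation or reflection leaves 15 distinct geometric isomers.

15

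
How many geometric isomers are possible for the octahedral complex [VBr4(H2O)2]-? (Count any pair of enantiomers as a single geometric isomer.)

Working through the distinct placements yields 2 geometric isomers: H2O trans; H2O cis.

2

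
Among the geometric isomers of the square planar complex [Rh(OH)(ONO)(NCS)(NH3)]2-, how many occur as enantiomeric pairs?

0

In a square planar complex each vertex has one trans partner and two cis neighbours.
The distinct arrangements are (3 in all): (NCS/OH trans, NH3/ONO trans); (NCS/ONO trans, NH3/OH trans); (NCS/NH3 trans, OH/ONO trans).
Each arrangement has an internal mirror plane or centre of symmetry, so none is chiral.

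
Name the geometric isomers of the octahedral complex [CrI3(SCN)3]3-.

fac and mer

An octahedron has six vertices in three trans pairs; every non-trans pair is cis.
There are 2 geometric isomers: I mer; I fac.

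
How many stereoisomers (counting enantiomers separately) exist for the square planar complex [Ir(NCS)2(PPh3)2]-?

A square has two trans pairs of vertices; adjacent vertices are cis.
Working through the distinct placements yields 2 geometric isomers: NCS cis; NCS trans.
Each arrangement has an internal mirror plane or centre of symmetry, so none is chiral.

2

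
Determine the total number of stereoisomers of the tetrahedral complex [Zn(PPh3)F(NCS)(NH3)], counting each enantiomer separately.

2

In a tetrahedral complex all four positions are equivalent and every pair of ligands is adjacent — there is no cis/trans distinction.
Only one geometric arrangement is possible; it has no improper symmetry element, so it exists as a pair of enantiomers (2 stereoisomers).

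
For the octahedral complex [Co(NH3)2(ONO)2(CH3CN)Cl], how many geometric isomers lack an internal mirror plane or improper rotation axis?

The six octahedral sites form three mutually perpendicular trans pairs.
The distinct arrangements are (6 in all): NH3 trans, ONO trans; NH3 cis, ONO cis (3 arrangements, 2 chiral); NH3 cis, ONO trans; NH3 trans, ONO cis.
Of these, 2 lack any improper symmetry element and so occur as enantiomeric pairs, giving 6 + 2 = 8 stereoisomers in total.

2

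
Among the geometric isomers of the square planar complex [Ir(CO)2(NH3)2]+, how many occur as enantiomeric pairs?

0

A square has two trans pairs of vertices; adjacent vertices are cis.
The distinct arrangements are (2 in all): CO cis; CO trans.
Each arrangement has an internal mirror plane or centre of symmetry, so none is chiral.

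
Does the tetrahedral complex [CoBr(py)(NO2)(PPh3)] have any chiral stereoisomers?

yes

Only one geometric arrangement is possible; it has no improper symmetry element, so it exists as a pair of enantiomers (2 stereoisomers).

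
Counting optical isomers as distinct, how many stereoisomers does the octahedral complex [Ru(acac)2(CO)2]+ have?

An octahedron has six vertices in three trans pairs; every non-trans pair is cis.
Each acac is bidentate and must span two cis positions.
Working through the distinct placements yields 2 geometric isomers: CO trans; CO cis (chiral).
One of these lacks any improper symmetry element and so occurs as an enantiomeric pair, giving 2 + 1 = 3 stereoisomers in total.

3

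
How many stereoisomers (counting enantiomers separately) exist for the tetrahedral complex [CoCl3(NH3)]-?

All four vertices of a tetrahedron are equivalent and mutually adjacent, so cis/trans isomerism cannot arise.
Only one geometric arrangement is possible.

1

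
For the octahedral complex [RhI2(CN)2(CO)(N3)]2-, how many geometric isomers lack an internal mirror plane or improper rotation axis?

2

In an octahedral complex each vertex has one trans partner and four cis neighbours.
Systematic placement gives 6 geometric isomers: I cis, CN trans; I trans, CN trans; I cis, CN cis (3 arrangements, 2 chiral); I trans, CN cis.
Of these, 2 lack any improper symmetry element and so occur as enantiomeric pairs, giving 6 + 2 = 8 stereoisomers in total.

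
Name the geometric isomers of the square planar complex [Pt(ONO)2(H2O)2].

In a square planar complex each vertex has one trans partner and two cis neighbours.
Systematic placement gives 2 geometric isomers: ONO cis; ONO trans.

cis and trans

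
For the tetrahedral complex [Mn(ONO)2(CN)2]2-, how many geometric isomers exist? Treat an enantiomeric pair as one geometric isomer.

All four vertices of a tetrahedron are equivalent and mutually adjacent, so cis/trans isomerism cannot arise.
Only one geometric arrangement is possible.

1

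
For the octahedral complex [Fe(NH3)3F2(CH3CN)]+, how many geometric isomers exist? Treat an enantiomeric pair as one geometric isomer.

3

In an octahedral complex each vertex has one trans partner and four cis neighbours.
There are 3 geometric isomers: NH3 mer, F cis; NH3 mer, F trans; NH3 fac, F cis.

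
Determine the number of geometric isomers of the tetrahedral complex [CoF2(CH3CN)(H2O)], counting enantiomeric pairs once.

1

Only one geometric arrangement is possible.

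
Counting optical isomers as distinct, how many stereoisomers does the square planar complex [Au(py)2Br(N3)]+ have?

In a square planar complex each vertex has one trans partner and two cis neighbours.
The distinct arrangements are (2 in all): py cis; py trans.
Each arrangement has an internal mirror plane or centre of symmetry, so none is chiral.

2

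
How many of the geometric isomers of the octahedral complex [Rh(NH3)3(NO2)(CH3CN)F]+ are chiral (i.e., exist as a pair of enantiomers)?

In an octahedral complex each vertex has one trans partner and four cis neighbours.
Working through the distinct placements yields 4 geometric isomers: NH3 mer (3 arrangements); NH3 fac (chiral).
One of these lacks any improper symmetry element and so occurs as an enantiomeric pair, giving 4 + 1 = 5 stereoisomers in total.

1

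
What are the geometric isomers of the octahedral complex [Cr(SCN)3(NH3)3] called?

An octahedron has six vertices in three trans pairs; every non-trans pair is cis.
Working through the distinct placements yields 2 geometric isomers: SCN mer; SCN fac.

fac and mer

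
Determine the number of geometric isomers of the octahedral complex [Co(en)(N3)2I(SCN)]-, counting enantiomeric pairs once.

Each en is bidentate and must span two cis positions.
There are 4 geometric isomers: N3 cis (3 arrangements, 2 chiral); N3 trans.

4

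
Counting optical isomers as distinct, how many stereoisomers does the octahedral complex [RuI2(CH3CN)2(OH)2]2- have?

6

The distinct arrangements are (5 in all): I trans, CH3CN trans, OH trans; I cis, CH3CN trans, OH cis; I cis, CH3CN cis, OH trans; I cis, CH3CN cis, OH cis (chiral); I trans, CH3CN cis, OH cis.
One of these lacks any improper symmetry element and so occurs as an enantiomeric pair, giving 5 + 1 = 6 stereoisomers in total.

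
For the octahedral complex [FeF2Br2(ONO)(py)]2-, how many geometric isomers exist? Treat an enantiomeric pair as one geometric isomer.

6

Working through the distinct placements yields 6 geometric isomers: F trans, Br trans; F cis, Br trans; F cis, Br cis (3 arrangements, 2 chiral); F trans, Br cis.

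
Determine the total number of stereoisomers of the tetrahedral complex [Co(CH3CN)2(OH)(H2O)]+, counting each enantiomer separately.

1

Only one geometric arrangement is possible.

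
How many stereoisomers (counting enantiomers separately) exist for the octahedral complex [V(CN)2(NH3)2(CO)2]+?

Systematic placement gives 5 geometric isomers: CN trans, NH3 trans, CO trans; CN trans, NH3 cis, CO cis; CN cis, NH3 trans, CO cis; CN cis, NH3 cis, CO cis (chiral); CN cis, NH3 cis, CO trans.
One of these lacks any improper symmetry element and so occurs as an enantiomeric pair, giving 5 + 1 = 6 stereoisomers in total.

6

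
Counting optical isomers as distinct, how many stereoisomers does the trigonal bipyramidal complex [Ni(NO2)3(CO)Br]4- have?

The distinct arrangements are (4 in all): CO axial, Br axial; CO equatorial, Br axial; CO axial, Br equatorial; CO equatorial, Br equatorial.
Each arrangement has an internal mirror plane or centre of symmetry, so none is chiral.

4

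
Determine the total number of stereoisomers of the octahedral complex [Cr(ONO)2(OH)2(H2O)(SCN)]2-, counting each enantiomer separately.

Working through the distinct placements yields 6 geometric isomers: ONO cis, OH cis (3 arrangements, 2 chiral); ONO trans, OH cis; ONO cis, OH trans; ONO trans, OH trans.
Of these, 2 lack any improper symmetry element and so occur as enantiomeric pairs, giving 6 + 2 = 8 stereoisomers in total.

8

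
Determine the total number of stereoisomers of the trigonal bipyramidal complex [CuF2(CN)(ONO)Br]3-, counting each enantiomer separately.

10

Exhaustive case analysis gives 7 geometric isomers.
Of these, 3 lack any improper symmetry element and so occur as enantiomeric pairs, giving 7 + 3 = 10 stereoisomers in total.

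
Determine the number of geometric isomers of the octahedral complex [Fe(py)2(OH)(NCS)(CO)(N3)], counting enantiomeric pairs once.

In an octahedral complex each vertex has one trans partner and four cis neighbours.
Systematic enumeration (placing each ligand type in turn and discarding arrangements equivalent by rotation or reflection) gives 9 geometric isomers.

9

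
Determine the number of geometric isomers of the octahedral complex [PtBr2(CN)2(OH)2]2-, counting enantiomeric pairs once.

In an octahedral complex each vertex has one trans partner and four cis neighbours.
There are 5 geometric isomers: Br trans, CN trans, OH trans; Br trans, CN cis, OH cis; Br cis, CN cis, OH trans; Br cis, CN cis, OH cis (chiral); Br cis, CN trans, OH cis.

5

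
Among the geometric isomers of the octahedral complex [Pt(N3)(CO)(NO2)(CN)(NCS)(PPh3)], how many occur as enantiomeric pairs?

15

An octahedron has six vertices in three trans pairs; every non-trans pair is cis.
Exhaustive case analysis gives 15 geometric isomers.
Of these, 15 lack any improper symmetry element and so occur as enantiomeric pairs, giving 15 + 15 = 30 stereoisomers in total.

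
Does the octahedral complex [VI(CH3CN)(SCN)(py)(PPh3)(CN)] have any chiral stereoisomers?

An octahedron has six vertices in three trans pairs; every non-trans pair is cis.
Systematic enumeration (placing each ligand type in turn and discarding arrangements equivalent by rotation or reflection) gives 15 geometric isomers.
Of these, 15 lack any improper symmetry element and so occur as enantiomeric pairs, giving 15 + 15 = 30 stereoisomers in total.

yes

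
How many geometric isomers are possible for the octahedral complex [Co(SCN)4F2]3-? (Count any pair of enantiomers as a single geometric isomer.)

Systematic placement gives 2 geometric isomers: F trans; F cis.

2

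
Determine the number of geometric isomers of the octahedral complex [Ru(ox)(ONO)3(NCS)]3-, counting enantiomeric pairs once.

2

Each ox is bidentate and must span two cis positions.
Systematic placement gives 2 geometric isomers: ONO fac; ONO mer.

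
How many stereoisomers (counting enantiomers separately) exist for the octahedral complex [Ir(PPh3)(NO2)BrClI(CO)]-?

30

In an octahedral complex each vertex has one trans partner and four cis neighbours.
Systematic enumeration (placing each ligand type in turn and discarding arrangements equivalent by rotation or reflection) gives 15 geometric isomers.
Of these, 15 lack any improper symmetry element and so occur as enantiomeric pairs, giving 15 + 15 = 30 stereoisomers in total.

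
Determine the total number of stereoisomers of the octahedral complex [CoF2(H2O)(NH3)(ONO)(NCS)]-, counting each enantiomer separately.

15

Systematic enumeration (placing each ligand type in turn and discarding arrangements equivalent by rotation or reflection) gives 9 geometric isomers.
Of these, 6 lack any improper symmetry element and so occur as enantiomeric pairs, giving 9 + 6 = 15 stereoisomers in total.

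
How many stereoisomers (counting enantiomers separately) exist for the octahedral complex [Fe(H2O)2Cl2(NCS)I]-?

8

The six octahedral sites form three mutually perpendicular trans pairs.
The distinct arrangements are (6 in all): H2O trans, Cl trans; H2O cis, Cl trans; H2O cis, Cl cis (3 arrangements, 2 chiral); H2O trans, Cl cis.
Of these, 2 lack any improper symmetry element and so occur as enantiomeric pairs, giving 6 + 2 = 8 stereoisomers in total.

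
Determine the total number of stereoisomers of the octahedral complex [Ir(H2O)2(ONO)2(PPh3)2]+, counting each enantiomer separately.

The distinct arrangements are (5 in all): H2O trans, ONO trans, PPh3 trans; H2O trans, ONO cis, PPh3 cis; H2O cis, ONO cis, PPh3 trans; H2O cis, ONO cis, PPh3 cis (chiral); H2O cis, ONO trans, PPh3 cis.
One of these lacks any improper symmetry element and so occurs as an enantiomeric pair, giving 5 + 1 = 6 stereoisomers in total.

6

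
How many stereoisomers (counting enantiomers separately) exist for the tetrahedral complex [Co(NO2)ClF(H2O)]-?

2

In a tetrahedral complex all four positions are equivalent and every pair of ligands is adjacent — there is no cis/trans distinction.
Only one geometric arrangement is possible; it has no improper symmetry element, so it exists as a pair of enantiomers (2 stereoisomers).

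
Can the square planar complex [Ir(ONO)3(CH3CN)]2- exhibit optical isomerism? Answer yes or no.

no

In a square planar complex each vertex has one trans partner and two cis neighbours.
Only one geometric arrangement is possible.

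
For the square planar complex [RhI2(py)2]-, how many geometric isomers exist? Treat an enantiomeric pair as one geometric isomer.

There are 2 geometric isomers: I cis; I trans.

2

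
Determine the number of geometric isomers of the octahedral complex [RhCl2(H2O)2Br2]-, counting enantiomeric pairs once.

Systematic placement gives 5 geometric isomers: Cl trans, H2O trans, Br trans; Cl cis, H2O cis, Br trans; Cl cis, H2O trans, Br cis; Cl cis, H2O cis, Br cis (chiral); Cl trans, H2O cis, Br cis.

5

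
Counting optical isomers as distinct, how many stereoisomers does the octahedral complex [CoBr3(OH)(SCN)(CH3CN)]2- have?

5

Working through the distinct placements yields 4 geometric isomers: Br mer (3 arrangements); Br fac (chiral).
One of these lacks any improper symmetry element and so occurs as an enantiomeric pair, giving 4 + 1 = 5 stereoisomers in total.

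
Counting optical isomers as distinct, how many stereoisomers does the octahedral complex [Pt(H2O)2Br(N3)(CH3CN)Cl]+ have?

15

In an octahedral complex each vertex has one trans partner and four cis neighbours.
Exhaustive case analysis gives 9 geometric isomers.
Of these, 6 lack any improper symmetry element and so occur as enantiomeric pairs, giving 9 + 6 = 15 stereoisomers in total.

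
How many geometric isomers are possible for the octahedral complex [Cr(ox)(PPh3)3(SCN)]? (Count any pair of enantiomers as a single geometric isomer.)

2

The six octahedral sites form three mutually perpendicular trans pairs.
Each ox is bidentate and must span two cis positions.
Systematic placement gives 2 geometric isomers: PPh3 mer; PPh3 fac.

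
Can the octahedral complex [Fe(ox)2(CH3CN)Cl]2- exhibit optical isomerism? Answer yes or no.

yes

An octahedron has six vertices in three trans pairs; every non-trans pair is cis.
Each ox is bidentate and must span two cis positions.
The distinct arrangements are (2 in all): CH3CN and Cl mutually trans; CH3CN and Cl mutually cis (chiral).
One of these lacks any improper symmetry element and so occurs as an enantiomeric pair, giving 2 + 1 = 3 stereoisomers in total.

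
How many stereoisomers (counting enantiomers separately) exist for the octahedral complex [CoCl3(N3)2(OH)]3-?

3

An octahedron has six vertices in three trans pairs; every non-trans pair is cis.
There are 3 geometric isomers: Cl mer, N3 cis; Cl mer, N3 trans; Cl fac, N3 cis.
Each arrangement has an internal mirror plane or centre of symmetry, so none is chiral.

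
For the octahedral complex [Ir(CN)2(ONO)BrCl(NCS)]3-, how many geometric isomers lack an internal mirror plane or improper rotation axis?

6

In an octahedral complex each vertex has one trans partner and four cis neighbours.
Exhaustive case analysis gives 9 geometric isomers.
Of these, 6 lack any improper symmetry element and so occur as enantiomeric pairs, giving 9 + 6 = 15 stereoisomers in total.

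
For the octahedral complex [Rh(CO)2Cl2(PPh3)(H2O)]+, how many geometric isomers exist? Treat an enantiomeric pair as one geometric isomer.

6

Working through the distinct placements yields 6 geometric isomers: CO trans, Cl trans; CO trans, Cl cis; CO cis, Cl cis (3 arrangements, 2 chiral); CO cis, Cl trans.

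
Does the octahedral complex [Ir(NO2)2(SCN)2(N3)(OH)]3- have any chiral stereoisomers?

An octahedron has six vertices in three trans pairs; every non-trans pair is cis.
The distinct arrangements are (6 in all): NO2 cis, SCN trans; NO2 cis, SCN cis (3 arrangements, 2 chiral); NO2 trans, SCN trans; NO2 trans, SCN cis.
Of these, 2 lack any improper symmetry element and so occur as enantiomeric pairs, giving 6 + 2 = 8 stereoisomers in total.

yes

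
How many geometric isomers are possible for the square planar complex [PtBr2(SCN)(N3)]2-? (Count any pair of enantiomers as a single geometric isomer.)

A square has two trans pairs of vertices; adjacent vertices are cis.
Working through the distinct placements yields 2 geometric isomers: Br cis; Br trans.

2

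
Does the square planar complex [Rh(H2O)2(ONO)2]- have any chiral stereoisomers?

A square has two trans pairs of vertices; adjacent vertices are cis.
There are 2 geometric isomers: H2O cis; H2O trans.
Each arrangement has an internal mirror plane or centre of symmetry, so none is chiral.

no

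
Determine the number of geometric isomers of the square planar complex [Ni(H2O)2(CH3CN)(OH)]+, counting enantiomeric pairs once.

A square has two trans pairs of vertices; adjacent vertices are cis.
Working through the distinct placements yields 2 geometric isomers: H2O cis; H2O trans.

2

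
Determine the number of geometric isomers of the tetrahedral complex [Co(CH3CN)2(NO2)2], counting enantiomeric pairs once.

1

All four vertices of a tetrahedron are equivalent and mutually adjacent, so cis/trans isomerism cannot arise.
Only one geometric arrangement is possible.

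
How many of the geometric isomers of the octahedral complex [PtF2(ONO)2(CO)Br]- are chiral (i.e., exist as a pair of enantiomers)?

2

The six octahedral sites form three mutually perpendicular trans pairs.
There are 6 geometric isomers: F trans, ONO trans; F cis, ONO cis (3 arrangements, 2 chiral); F cis, ONO trans; F trans, ONO cis.
Of these, 2 lack any improper symmetry element and so occur as enantiomeric pairs, giving 6 + 2 = 8 stereoisomers in total.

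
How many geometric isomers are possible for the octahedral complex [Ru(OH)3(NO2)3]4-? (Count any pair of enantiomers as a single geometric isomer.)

2

The six octahedral sites form three mutually perpendicular trans pairs.
Working through the distinct placements yields 2 geometric isomers: OH mer; OH fac.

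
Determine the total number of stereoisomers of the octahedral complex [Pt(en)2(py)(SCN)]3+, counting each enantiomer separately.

In an octahedral complex each vertex has one trans partner and four cis neighbours.
Each en is bidentate and must span two cis positions.
There are 2 geometric isomers: py and SCN mutually cis (chiral); py and SCN mutually trans.
One of these lacks any improper symmetry element and so occurs as an enantiomeric pair, giving 2 + 1 = 3 stereoisomers in total.

3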